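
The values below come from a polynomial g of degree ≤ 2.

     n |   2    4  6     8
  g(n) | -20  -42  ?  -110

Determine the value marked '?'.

On equispaced nodes a degree-2 polynomial has vanishing third forward difference, so
  - g(2) + 3·g(4) - 3·g(6) + g(8) = 0.
Substituting the known values and solving for g(6):
  -3·g(6) = 216
  g(6) = -72.

-72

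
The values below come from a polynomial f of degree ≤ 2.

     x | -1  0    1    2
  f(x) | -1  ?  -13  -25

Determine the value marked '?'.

-5

The 3 known points determine the degree-2 polynomial uniquely.
Write f(x) = ax^2 + bx + c. Substituting each data point gives a linear system:
  a - b + c = -1
  a + b + c = -13
  4a + 2b + c = -25
Solving the system yields a = -2, b = -6, c = -5.
So f(x) = -2x² - 6x - 5.
Then f(0) = -5.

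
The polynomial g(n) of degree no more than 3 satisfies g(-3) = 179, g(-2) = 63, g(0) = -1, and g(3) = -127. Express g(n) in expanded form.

g(n) = -5n^3 + 3n^2 - 6n - 1

Using the Lagrange interpolation formula with nodes -3, -2, 0, 3:
  L_0(n) = (n + 2)n(n - 3) / -18
  L_1(n) = (n + 3)n(n - 3) / 10
  L_2(n) = (n + 3)(n + 2)(n - 3) / -18
  L_3(n) = (n + 3)(n + 2)n / 90
Then g(n) = 179·L_0(n) + 63·L_1(n) - 1·L_2(n) - 127·L_3(n).
Expanding and collecting terms gives g(n) = -5n^3 + 3n^2 - 6n - 1.
Check: g(-2) = 63. ✓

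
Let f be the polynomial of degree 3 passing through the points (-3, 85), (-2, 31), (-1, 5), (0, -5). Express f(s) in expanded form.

Using the Lagrange interpolation formula with nodes -3, -2, -1, 0:
  L_0(s) = (s + 2)(s + 1)s / -6
  L_1(s) = (s + 3)(s + 1)s / 2
  L_2(s) = (s + 3)(s + 2)s / -2
  L_3(s) = (s + 3)(s + 2)(s + 1) / 6
Then f(s) = 85·L_0(s) + 31·L_1(s) + 5·L_2(s) - 5·L_3(s).
Expanding and collecting terms gives f(s) = -2s^3 + 2s^2 - 6s - 5.
Check: f(0) = -5. ✓

f(s) = -2s^3 + 2s^2 - 6s - 5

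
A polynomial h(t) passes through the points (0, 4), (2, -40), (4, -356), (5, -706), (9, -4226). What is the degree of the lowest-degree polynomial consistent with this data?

Divided differences on the nodes 0, 2, 4, 5, 9:
  order 0: 4  -40  -356  -706  -4226
  order 1: -22  -158  -350  -880
  order 2: -34  -64  -106
  order 3: -6  -6
  order 4: 0
The order-3 divided differences are all -6 (nonzero) and every higher order vanishes, so the data lies on a polynomial of degree exactly 3.

3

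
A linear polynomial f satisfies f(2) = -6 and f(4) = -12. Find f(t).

Using the Lagrange interpolation formula with nodes 2, 4:
  L_0(t) = (t - 4) / -2
  L_1(t) = (t - 2) / 2
Then f(t) = -6·L_0(t) - 12·L_1(t).
Expanding and collecting terms gives f(t) = -3t.
Check: f(2) = -6. ✓

f(t) = -3t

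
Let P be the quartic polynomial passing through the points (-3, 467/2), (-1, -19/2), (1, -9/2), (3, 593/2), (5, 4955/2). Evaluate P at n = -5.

Using the Lagrange interpolation formula with nodes -3, -1, 1, 3, 5:
  L_0(n) = (n + 1)(n - 1)(n - 3)(n - 5) / 384
  L_1(n) = (n + 3)(n - 1)(n - 3)(n - 5) / -96
  L_2(n) = (n + 3)(n + 1)(n - 3)(n - 5) / 64
  L_3(n) = (n + 3)(n + 1)(n - 1)(n - 5) / -96
  L_4(n) = (n + 3)(n + 1)(n - 1)(n - 3) / 384
Then P(n) = 467/2·L_0(n) - 19/2·L_1(n) - 9/2·L_2(n) + 593/2·L_3(n) + 4955/2·L_4(n).
Expanding and collecting terms gives P(n) = 4n⁴ + n³ - 6n² + (3/2)n - 5.
Evaluating at n = -5: P(-5) = 4425/2.

4425/2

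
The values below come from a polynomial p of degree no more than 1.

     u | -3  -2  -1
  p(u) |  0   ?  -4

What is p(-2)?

-2

On equispaced nodes a degree-1 polynomial has vanishing second forward difference, so
  p(-3) - 2·p(-2) + p(-1) = 0.
Substituting the known values and solving for p(-2):
  -2·p(-2) = 4
  p(-2) = -2.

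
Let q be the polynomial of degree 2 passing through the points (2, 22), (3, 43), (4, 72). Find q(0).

Forward differences of the values at n = 2, 3, 4:
  q  : 22  43  72
  Δ  : 21  29
  Δ^2: 8
The second differences are constant, confirming degree 2.
Interpolating (Newton forward form) and evaluating at n = 0 gives q(0) = 4.

4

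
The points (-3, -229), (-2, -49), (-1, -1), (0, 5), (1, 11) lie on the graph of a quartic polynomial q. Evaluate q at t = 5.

-805

Write q(t) = at^4 + bt^3 + ct^2 + dt + e. Substituting each data point gives a linear system:
  81a - 27b + 9c - 3d + e = -229
  16a - 8b + 4c - 2d + e = -49
  a - b + c - d + e = -1
  e = 5
  a + b + c + d + e = 11
Solving the system yields a = -2, b = 3, c = 2, d = 3, e = 5.
So q(t) = -2t⁴ + 3t³ + 2t² + 3t + 5.
Then q(5) = -805.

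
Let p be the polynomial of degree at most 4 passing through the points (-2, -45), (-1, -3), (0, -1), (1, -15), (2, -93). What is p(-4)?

Forward differences of the values at t = -2, -1, 0, 1, 2:
  p  : -45  -3  -1  -15  -93
  Δ  : 42  2  -14  -78
  Δ^2: -40  -16  -64
  Δ^3: 24  -48
  Δ^4: -72
The fourth differences are constant, confirming degree 4.
Interpolating (Newton forward form) and evaluating at t = -4 gives p(-4) = -705.

-705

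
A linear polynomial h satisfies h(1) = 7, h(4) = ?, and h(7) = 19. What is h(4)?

The 2 known points determine the degree-1 polynomial uniquely.
Write h(x) = ax + b. Substituting each data point gives a linear system:
  a + b = 7
  7a + b = 19
Solving the system yields a = 2, b = 5.
So h(x) = 2x + 5.
Then h(4) = 13.

13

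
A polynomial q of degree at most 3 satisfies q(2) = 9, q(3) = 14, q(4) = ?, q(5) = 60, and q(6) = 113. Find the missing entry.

29

On equispaced nodes a degree-3 polynomial has vanishing fourth forward difference, so
  q(2) - 4·q(3) + 6·q(4) - 4·q(5) + q(6) = 0.
Substituting the known values and solving for q(4):
  6·q(4) = 174
  q(4) = 29.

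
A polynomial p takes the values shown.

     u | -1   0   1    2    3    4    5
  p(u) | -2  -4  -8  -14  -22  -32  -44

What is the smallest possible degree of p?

Forward differences of the values at u = -1, 0, 1, 2, 3, 4, 5:
  p  : -2  -4  -8  -14  -22  -32  -44
  Δ  : -2  -4  -6  -8  -10  -12
  Δ^2: -2  -2  -2  -2  -2
  Δ^3: 0  0  0  0
  Δ^4: 0  0  0
  Δ^5: 0  0
  Δ^6: 0
The second differences are constant (-2) and nonzero, while all higher differences vanish, so the minimal degree is 2.

2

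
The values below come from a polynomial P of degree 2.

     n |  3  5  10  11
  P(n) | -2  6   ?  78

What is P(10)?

The 3 known points determine the degree-2 polynomial uniquely.
Write P(n) = an^2 + bn + c. Substituting each data point gives a linear system:
  9a + 3b + c = -2
  25a + 5b + c = 6
  121a + 11b + c = 78
Solving the system yields a = 1, b = -4, c = 1.
So P(n) = n² - 4n + 1.
Then P(10) = 61.

61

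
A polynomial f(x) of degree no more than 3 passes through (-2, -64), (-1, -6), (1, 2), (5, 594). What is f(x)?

Write f(x) = ax^3 + bx^2 + cx + d. Substituting each data point gives a linear system:
  -8a + 4b - 2c + d = -64
  -a + b - c + d = -6
  a + b + c + d = 2
  125a + 25b + 5c + d = 594
Solving the system yields a = 6, b = -6, c = -2, d = 4.
So f(x) = 6x^3 - 6x^2 - 2x + 4.
Check: f(1) = 2. ✓

f(x) = 6x^3 - 6x^2 - 2x + 4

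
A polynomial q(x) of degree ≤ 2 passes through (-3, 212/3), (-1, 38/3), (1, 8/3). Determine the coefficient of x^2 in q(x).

6

Write q(x) = ax^2 + bx + c. Substituting each data point gives a linear system:
  9a - 3b + c = 212/3
  a - b + c = 38/3
  a + b + c = 8/3
Solving the system yields a = 6, b = -5, c = 5/3.
So q(x) = 6x² - 5x + 5/3.
The leading coefficient is 6.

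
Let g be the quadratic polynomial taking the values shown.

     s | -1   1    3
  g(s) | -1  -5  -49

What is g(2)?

-22

Write g(s) = as^2 + bs + c. Substituting each data point gives a linear system:
  a - b + c = -1
  a + b + c = -5
  9a + 3b + c = -49
Solving the system yields a = -5, b = -2, c = 2.
So g(s) = -5s^2 - 2s + 2.
Then g(2) = -22.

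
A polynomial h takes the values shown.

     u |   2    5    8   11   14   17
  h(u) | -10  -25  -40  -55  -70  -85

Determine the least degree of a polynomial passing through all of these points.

Forward differences of the values at u = 2, 5, 8, 11, 14, 17:
  h  : -10  -25  -40  -55  -70  -85
  Δ  : -15  -15  -15  -15  -15
  Δ^2: 0  0  0  0
  Δ^3: 0  0  0
  Δ^4: 0  0
  Δ^5: 0
The first differences are constant (-15) and nonzero, while all higher differences vanish, so the minimal degree is 1.

1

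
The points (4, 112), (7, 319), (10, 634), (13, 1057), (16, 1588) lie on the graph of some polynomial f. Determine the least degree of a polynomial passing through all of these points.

Forward differences of the values at n = 4, 7, 10, 13, 16:
  f  : 112  319  634  1057  1588
  Δ  : 207  315  423  531
  Δ^2: 108  108  108
  Δ^3: 0  0
  Δ^4: 0
The second differences are constant (108) and nonzero, while all higher differences vanish, so the minimal degree is 2.

2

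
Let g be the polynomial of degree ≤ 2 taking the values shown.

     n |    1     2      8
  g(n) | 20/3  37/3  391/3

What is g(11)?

Using the Lagrange interpolation formula with nodes 1, 2, 8:
  L_0(n) = (n - 2)(n - 8) / 7
  L_1(n) = (n - 1)(n - 8) / -6
  L_2(n) = (n - 1)(n - 2) / 42
Then g(n) = 20/3·L_0(n) + 37/3·L_1(n) + 391/3·L_2(n).
Expanding and collecting terms gives g(n) = 2n^2 - (1/3)n + 5.
Evaluating at n = 11: g(11) = 730/3.

730/3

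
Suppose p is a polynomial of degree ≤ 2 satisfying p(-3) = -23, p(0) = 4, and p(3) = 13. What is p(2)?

Forward differences of the values at u = -3, 0, 3:
  p  : -23  4  13
  Δ  : 27  9
  Δ^2: -18
The second differences are constant, confirming degree 2.
Interpolating (Newton forward form) and evaluating at u = 2 gives p(2) = 12.

12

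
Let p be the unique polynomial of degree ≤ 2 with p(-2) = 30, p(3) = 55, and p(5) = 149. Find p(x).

p(x) = 6x^2 - x + 4

Write p(x) = ax^2 + bx + c. Substituting each data point gives a linear system:
  4a - 2b + c = 30
  9a + 3b + c = 55
  25a + 5b + c = 149
Solving the system yields a = 6, b = -1, c = 4.
So p(x) = 6x^2 - x + 4.
Check: p(-2) = 30. ✓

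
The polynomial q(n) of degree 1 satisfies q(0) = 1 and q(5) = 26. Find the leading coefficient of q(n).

5

Write q(n) = an + b. Substituting each data point gives a linear system:
  b = 1
  5a + b = 26
Solving the system yields a = 5, b = 1.
So q(n) = 5n + 1.
The leading coefficient is 5.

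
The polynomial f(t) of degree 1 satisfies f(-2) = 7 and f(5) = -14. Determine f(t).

Using the Lagrange interpolation formula with nodes -2, 5:
  L_0(t) = (t - 5) / -7
  L_1(t) = (t + 2) / 7
Then f(t) = 7·L_0(t) - 14·L_1(t).
Expanding and collecting terms gives f(t) = -3t + 1.
Check: f(5) = -14. ✓

f(t) = -3t + 1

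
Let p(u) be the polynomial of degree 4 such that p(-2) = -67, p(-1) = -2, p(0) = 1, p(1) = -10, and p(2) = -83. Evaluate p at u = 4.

Write p(u) = au^4 + bu^3 + cu^2 + du + e. Substituting each data point gives a linear system:
  16a - 8b + 4c - 2d + e = -67
  a - b + c - d + e = -2
  e = 1
  a + b + c + d + e = -10
  16a + 8b + 4c + 2d + e = -83
Solving the system yields a = -4, b = 0, c = -3, d = -4, e = 1.
So p(u) = -4u^4 - 3u^2 - 4u + 1.
Then p(4) = -1087.

-1087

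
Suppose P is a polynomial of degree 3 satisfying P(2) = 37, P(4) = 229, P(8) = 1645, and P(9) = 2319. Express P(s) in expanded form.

P(s) = 3s^3 + s^2 + 6s - 3

Write P(s) = as^3 + bs^2 + cs + d. Substituting each data point gives a linear system:
  8a + 4b + 2c + d = 37
  64a + 16b + 4c + d = 229
  512a + 64b + 8c + d = 1645
  729a + 81b + 9c + d = 2319
Solving the system yields a = 3, b = 1, c = 6, d = -3.
So P(s) = 3s^3 + s^2 + 6s - 3.
Check: P(9) = 2319. ✓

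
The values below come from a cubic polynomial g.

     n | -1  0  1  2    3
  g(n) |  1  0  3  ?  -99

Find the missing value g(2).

The 4 known points determine the degree-3 polynomial uniquely.
Write g(n) = an^3 + bn^2 + cn + d. Substituting each data point gives a linear system:
  -a + b - c + d = 1
  d = 0
  a + b + c + d = 3
  27a + 9b + 3c + d = -99
Solving the system yields a = -5, b = 2, c = 6, d = 0.
So g(n) = -5n^3 + 2n^2 + 6n.
Then g(2) = -20.

-20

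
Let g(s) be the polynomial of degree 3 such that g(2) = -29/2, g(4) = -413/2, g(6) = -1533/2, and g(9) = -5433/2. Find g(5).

-857/2

Write g(s) = as^3 + bs^2 + cs + d. Substituting each data point gives a linear system:
  8a + 4b + 2c + d = -29/2
  64a + 16b + 4c + d = -413/2
  216a + 36b + 6c + d = -1533/2
  729a + 81b + 9c + d = -5433/2
Solving the system yields a = -4, b = 2, c = 4, d = 3/2.
So g(s) = -4s^3 + 2s^2 + 4s + 3/2.
Then g(5) = -857/2.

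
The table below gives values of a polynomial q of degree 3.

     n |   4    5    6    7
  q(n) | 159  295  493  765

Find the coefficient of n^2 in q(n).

Write q(n) = an^3 + bn^2 + cn + d. Substituting each data point gives a linear system:
  64a + 16b + 4c + d = 159
  125a + 25b + 5c + d = 295
  216a + 36b + 6c + d = 493
  343a + 49b + 7c + d = 765
Solving the system yields a = 2, b = 1, c = 5, d = -5.
So q(n) = 2n^3 + n^2 + 5n - 5.
The coefficient of n^2 is 1.

1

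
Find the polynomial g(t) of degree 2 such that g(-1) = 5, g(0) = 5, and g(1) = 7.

g(t) = t^2 + t + 5

Write g(t) = at^2 + bt + c. Substituting each data point gives a linear system:
  a - b + c = 5
  c = 5
  a + b + c = 7
Solving the system yields a = 1, b = 1, c = 5.
So g(t) = t² + t + 5.
Check: g(0) = 5. ✓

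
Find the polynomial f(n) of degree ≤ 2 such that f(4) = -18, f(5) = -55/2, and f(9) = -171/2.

Write f(n) = an^2 + bn + c. Substituting each data point gives a linear system:
  16a + 4b + c = -18
  25a + 5b + c = -55/2
  81a + 9b + c = -171/2
Solving the system yields a = -1, b = -1/2, c = 0.
So f(n) = -n² - (1/2)n.
Check: f(5) = -55/2. ✓

f(n) = -n^2 - (1/2)n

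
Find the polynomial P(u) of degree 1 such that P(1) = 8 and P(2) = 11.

P(u) = 3u + 5

Write P(u) = au + b. Substituting each data point gives a linear system:
  a + b = 8
  2a + b = 11
Solving the system yields a = 3, b = 5.
So P(u) = 3u + 5.
Check: P(2) = 11. ✓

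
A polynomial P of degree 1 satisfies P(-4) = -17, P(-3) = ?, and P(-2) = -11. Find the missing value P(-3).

-14

The 2 known points determine the degree-1 polynomial uniquely.
Write P(t) = at + b. Substituting each data point gives a linear system:
  -4a + b = -17
  -2a + b = -11
Solving the system yields a = 3, b = -5.
So P(t) = 3t - 5.
Then P(-3) = -14.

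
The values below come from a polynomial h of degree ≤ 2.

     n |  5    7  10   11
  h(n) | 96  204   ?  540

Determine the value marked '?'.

The 3 known points determine the degree-2 polynomial uniquely.
Write h(n) = an^2 + bn + c. Substituting each data point gives a linear system:
  25a + 5b + c = 96
  49a + 7b + c = 204
  121a + 11b + c = 540
Solving the system yields a = 5, b = -6, c = 1.
So h(n) = 5n^2 - 6n + 1.
Then h(10) = 441.

441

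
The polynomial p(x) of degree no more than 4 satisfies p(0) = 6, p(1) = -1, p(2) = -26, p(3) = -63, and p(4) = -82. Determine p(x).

p(x) = x^4 - 5x^3 - x^2 - 2x + 6

Write p(x) = ax^4 + bx^3 + cx^2 + dx + e. Substituting each data point gives a linear system:
  e = 6
  a + b + c + d + e = -1
  16a + 8b + 4c + 2d + e = -26
  81a + 27b + 9c + 3d + e = -63
  256a + 64b + 16c + 4d + e = -82
Solving the system yields a = 1, b = -5, c = -1, d = -2, e = 6.
So p(x) = x^4 - 5x^3 - x^2 - 2x + 6.
Check: p(4) = -82. ✓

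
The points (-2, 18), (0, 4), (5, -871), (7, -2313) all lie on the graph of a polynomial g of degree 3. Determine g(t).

g(t) = -6t^3 - 6t^2 + 5t + 4

Using the Lagrange interpolation formula with nodes -2, 0, 5, 7:
  L_0(t) = t(t - 5)(t - 7) / -126
  L_1(t) = (t + 2)(t - 5)(t - 7) / 70
  L_2(t) = (t + 2)t(t - 7) / -70
  L_3(t) = (t + 2)t(t - 5) / 126
Then g(t) = 18·L_0(t) + 4·L_1(t) - 871·L_2(t) - 2313·L_3(t).
Expanding and collecting terms gives g(t) = -6t^3 - 6t^2 + 5t + 4.
Check: g(7) = -2313. ✓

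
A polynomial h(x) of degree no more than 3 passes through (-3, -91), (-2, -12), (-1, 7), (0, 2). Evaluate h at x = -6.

-1048

Write h(x) = ax^3 + bx^2 + cx + d. Substituting each data point gives a linear system:
  -27a + 9b - 3c + d = -91
  -8a + 4b - 2c + d = -12
  -a + b - c + d = 7
  d = 2
Solving the system yields a = 6, b = 6, c = -5, d = 2.
So h(x) = 6x^3 + 6x^2 - 5x + 2.
Then h(-6) = -1048.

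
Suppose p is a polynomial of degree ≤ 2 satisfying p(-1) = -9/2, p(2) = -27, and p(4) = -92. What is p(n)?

p(n) = -5n^2 - (5/2)n - 2

Using the Lagrange interpolation formula with nodes -1, 2, 4:
  L_0(n) = (n - 2)(n - 4) / 15
  L_1(n) = (n + 1)(n - 4) / -6
  L_2(n) = (n + 1)(n - 2) / 10
Then p(n) = -9/2·L_0(n) - 27·L_1(n) - 92·L_2(n).
Expanding and collecting terms gives p(n) = -5n^2 - (5/2)n - 2.
Check: p(2) = -27. ✓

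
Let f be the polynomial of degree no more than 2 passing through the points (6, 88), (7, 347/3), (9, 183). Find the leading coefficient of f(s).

2

Write f(s) = as^2 + bs + c. Substituting each data point gives a linear system:
  36a + 6b + c = 88
  49a + 7b + c = 347/3
  81a + 9b + c = 183
Solving the system yields a = 2, b = 5/3, c = 6.
So f(s) = 2s^2 + (5/3)s + 6.
The leading coefficient is 2.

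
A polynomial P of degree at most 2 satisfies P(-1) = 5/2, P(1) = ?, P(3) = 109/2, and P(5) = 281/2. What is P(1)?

On equispaced nodes a degree-2 polynomial has vanishing third forward difference, so
  - P(-1) + 3·P(1) - 3·P(3) + P(5) = 0.
Substituting the known values and solving for P(1):
  3·P(1) = 51/2
  P(1) = 17/2.

17/2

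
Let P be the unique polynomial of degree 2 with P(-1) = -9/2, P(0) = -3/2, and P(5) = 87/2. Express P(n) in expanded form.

Write P(n) = an^2 + bn + c. Substituting each data point gives a linear system:
  a - b + c = -9/2
  c = -3/2
  25a + 5b + c = 87/2
Solving the system yields a = 1, b = 4, c = -3/2.
So P(n) = n^2 + 4n - 3/2.
Check: P(5) = 87/2. ✓

P(n) = n^2 + 4n - 3/2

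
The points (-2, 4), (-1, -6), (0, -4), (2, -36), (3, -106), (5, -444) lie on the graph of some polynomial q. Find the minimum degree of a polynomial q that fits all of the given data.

3

Divided differences on the nodes -2, -1, 0, 2, 3, 5:
  order 0: 4  -6  -4  -36  -106  -444
  order 1: -10  2  -16  -70  -169
  order 2: 6  -6  -18  -33
  order 3: -3  -3  -3
  order 4: 0  0
  order 5: 0
The order-3 divided differences are all -3 (nonzero) and every higher order vanishes, so the data lies on a polynomial of degree exactly 3.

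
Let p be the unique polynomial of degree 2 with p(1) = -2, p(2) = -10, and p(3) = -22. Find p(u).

p(u) = -2u^2 - 2u + 2

Write p(u) = au^2 + bu + c. Substituting each data point gives a linear system:
  a + b + c = -2
  4a + 2b + c = -10
  9a + 3b + c = -22
Solving the system yields a = -2, b = -2, c = 2.
So p(u) = -2u^2 - 2u + 2.
Check: p(2) = -10. ✓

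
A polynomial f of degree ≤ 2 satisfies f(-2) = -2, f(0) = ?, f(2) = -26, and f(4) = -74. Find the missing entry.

On equispaced nodes a degree-2 polynomial has vanishing third forward difference, so
  - f(-2) + 3·f(0) - 3·f(2) + f(4) = 0.
Substituting the known values and solving for f(0):
  3·f(0) = -6
  f(0) = -2.

-2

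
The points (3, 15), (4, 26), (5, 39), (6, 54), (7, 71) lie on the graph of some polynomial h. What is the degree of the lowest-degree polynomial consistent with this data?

2

Forward differences of the values at t = 3, 4, 5, 6, 7:
  h  : 15  26  39  54  71
  Δ  : 11  13  15  17
  Δ^2: 2  2  2
  Δ^3: 0  0
  Δ^4: 0
The second differences are constant (2) and nonzero, while all higher differences vanish, so the minimal degree is 2.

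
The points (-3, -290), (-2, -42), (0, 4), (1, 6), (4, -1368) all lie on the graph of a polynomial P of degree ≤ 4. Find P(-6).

-5678

Write P(t) = at^4 + bt^3 + ct^2 + dt + e. Substituting each data point gives a linear system:
  81a - 27b + 9c - 3d + e = -290
  16a - 8b + 4c - 2d + e = -42
  e = 4
  a + b + c + d + e = 6
  256a + 64b + 16c + 4d + e = -1368
Solving the system yields a = -5, b = -3, c = 5, d = 5, e = 4.
So P(t) = -5t^4 - 3t^3 + 5t^2 + 5t + 4.
Then P(-6) = -5678.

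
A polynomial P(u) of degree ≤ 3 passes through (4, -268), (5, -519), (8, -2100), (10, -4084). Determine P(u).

Using the Lagrange interpolation formula with nodes 4, 5, 8, 10:
  L_0(u) = (u - 5)(u - 8)(u - 10) / -24
  L_1(u) = (u - 4)(u - 8)(u - 10) / 15
  L_2(u) = (u - 4)(u - 5)(u - 10) / -24
  L_3(u) = (u - 4)(u - 5)(u - 8) / 60
Then P(u) = -268·L_0(u) - 519·L_1(u) - 2100·L_2(u) - 4084·L_3(u).
Expanding and collecting terms gives P(u) = -4u³ - u² + 2u - 4.
Check: P(5) = -519. ✓

P(u) = -4u^3 - u^2 + 2u - 4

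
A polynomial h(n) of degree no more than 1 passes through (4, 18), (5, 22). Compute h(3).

Using the Lagrange interpolation formula with nodes 4, 5:
  L_0(n) = (n - 5) / -1
  L_1(n) = (n - 4) / 1
Then h(n) = 18·L_0(n) + 22·L_1(n).
Expanding and collecting terms gives h(n) = 4n + 2.
Evaluating at n = 3: h(3) = 14.

14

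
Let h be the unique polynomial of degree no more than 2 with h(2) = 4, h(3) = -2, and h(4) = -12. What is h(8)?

-92

Forward differences of the values at s = 2, 3, 4:
  h  : 4  -2  -12
  Δ  : -6  -10
  Δ^2: -4
The second differences are constant, confirming degree 2.
Interpolating (Newton forward form) and evaluating at s = 8 gives h(8) = -92.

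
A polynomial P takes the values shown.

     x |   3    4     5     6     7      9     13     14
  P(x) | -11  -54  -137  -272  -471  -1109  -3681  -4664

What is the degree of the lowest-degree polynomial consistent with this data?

Divided differences on the nodes 3, 4, 5, 6, 7, 9, 13, 14:
  order 0: -11  -54  -137  -272  -471  -1109  -3681  -4664
  order 1: -43  -83  -135  -199  -319  -643  -983
  order 2: -20  -26  -32  -40  -54  -68
  order 3: -2  -2  -2  -2  -2
  order 4: 0  0  0  0
  order 5: 0  0  0
  order 6: 0  0
  order 7: 0
The order-3 divided differences are all -2 (nonzero) and every higher order vanishes, so the data lies on a polynomial of degree exactly 3.

3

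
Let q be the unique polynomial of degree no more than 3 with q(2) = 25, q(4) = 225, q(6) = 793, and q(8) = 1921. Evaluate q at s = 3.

Write q(s) = as^3 + bs^2 + cs + d. Substituting each data point gives a linear system:
  8a + 4b + 2c + d = 25
  64a + 16b + 4c + d = 225
  216a + 36b + 6c + d = 793
  512a + 64b + 8c + d = 1921
Solving the system yields a = 4, b = -2, c = 0, d = 1.
So q(s) = 4s^3 - 2s^2 + 1.
Then q(3) = 91.

91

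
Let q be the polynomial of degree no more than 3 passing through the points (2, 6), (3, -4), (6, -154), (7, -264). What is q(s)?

Write q(s) = as^3 + bs^2 + cs + d. Substituting each data point gives a linear system:
  8a + 4b + 2c + d = 6
  27a + 9b + 3c + d = -4
  216a + 36b + 6c + d = -154
  343a + 49b + 7c + d = -264
Solving the system yields a = -1, b = 1, c = 4, d = 2.
So q(s) = -s^3 + s^2 + 4s + 2.
Check: q(2) = 6. ✓

q(s) = -s^3 + s^2 + 4s + 2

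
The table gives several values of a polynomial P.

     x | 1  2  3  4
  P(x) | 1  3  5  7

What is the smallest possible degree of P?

1

Forward differences of the values at x = 1, 2, 3, 4:
  P  : 1  3  5  7
  Δ  : 2  2  2
  Δ^2: 0  0
  Δ^3: 0
The first differences are constant (2) and nonzero, while all higher differences vanish, so the minimal degree is 1.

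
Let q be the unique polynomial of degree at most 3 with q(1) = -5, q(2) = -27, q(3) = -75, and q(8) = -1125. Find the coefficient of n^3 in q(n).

-2

Write q(n) = an^3 + bn^2 + cn + d. Substituting each data point gives a linear system:
  a + b + c + d = -5
  8a + 4b + 2c + d = -27
  27a + 9b + 3c + d = -75
  512a + 64b + 8c + d = -1125
Solving the system yields a = -2, b = -1, c = -5, d = 3.
So q(n) = -2n^3 - n^2 - 5n + 3.
The leading coefficient is -2.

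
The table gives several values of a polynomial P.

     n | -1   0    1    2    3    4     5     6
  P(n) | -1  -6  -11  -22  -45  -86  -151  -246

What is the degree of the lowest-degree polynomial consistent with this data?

Forward differences of the values at n = -1, 0, 1, 2, 3, 4, 5, 6:
  P  : -1  -6  -11  -22  -45  -86  -151  -246
  Δ  : -5  -5  -11  -23  -41  -65  -95
  Δ^2: 0  -6  -12  -18  -24  -30
  Δ^3: -6  -6  -6  -6  -6
  Δ^4: 0  0  0  0
  Δ^5: 0  0  0
  Δ^6: 0  0
  Δ^7: 0
The third differences are constant (-6) and nonzero, while all higher differences vanish, so the minimal degree is 3.

3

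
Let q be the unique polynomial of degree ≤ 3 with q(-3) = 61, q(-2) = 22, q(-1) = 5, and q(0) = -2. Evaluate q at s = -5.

Using the Lagrange interpolation formula with nodes -3, -2, -1, 0:
  L_0(s) = (s + 2)(s + 1)s / -6
  L_1(s) = (s + 3)(s + 1)s / 2
  L_2(s) = (s + 3)(s + 2)s / -2
  L_3(s) = (s + 3)(s + 2)(s + 1) / 6
Then q(s) = 61·L_0(s) + 22·L_1(s) + 5·L_2(s) - 2·L_3(s).
Expanding and collecting terms gives q(s) = -2s³ - s² - 6s - 2.
Evaluating at s = -5: q(-5) = 253.

253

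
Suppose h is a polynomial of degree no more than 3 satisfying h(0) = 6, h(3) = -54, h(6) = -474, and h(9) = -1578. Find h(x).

Using the Lagrange interpolation formula with nodes 0, 3, 6, 9:
  L_0(x) = (x - 3)(x - 6)(x - 9) / -162
  L_1(x) = x(x - 6)(x - 9) / 54
  L_2(x) = x(x - 3)(x - 9) / -54
  L_3(x) = x(x - 3)(x - 6) / 162
Then h(x) = 6·L_0(x) - 54·L_1(x) - 474·L_2(x) - 1578·L_3(x).
Expanding and collecting terms gives h(x) = -2x^3 - 2x^2 + 4x + 6.
Check: h(3) = -54. ✓

h(x) = -2x^3 - 2x^2 + 4x + 6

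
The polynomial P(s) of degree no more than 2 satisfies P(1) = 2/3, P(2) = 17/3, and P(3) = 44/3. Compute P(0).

Write P(s) = as^2 + bs + c. Substituting each data point gives a linear system:
  a + b + c = 2/3
  4a + 2b + c = 17/3
  9a + 3b + c = 44/3
Solving the system yields a = 2, b = -1, c = -1/3.
So P(s) = 2s² - s - 1/3.
Then P(0) = -1/3.

-1/3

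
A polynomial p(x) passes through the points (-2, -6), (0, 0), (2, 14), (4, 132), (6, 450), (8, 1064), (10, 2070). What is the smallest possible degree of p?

3

Forward differences of the values at x = -2, 0, 2, 4, 6, 8, 10:
  p  : -6  0  14  132  450  1064  2070
  Δ  : 6  14  118  318  614  1006
  Δ^2: 8  104  200  296  392
  Δ^3: 96  96  96  96
  Δ^4: 0  0  0
  Δ^5: 0  0
  Δ^6: 0
The third differences are constant (96) and nonzero, while all higher differences vanish, so the minimal degree is 3.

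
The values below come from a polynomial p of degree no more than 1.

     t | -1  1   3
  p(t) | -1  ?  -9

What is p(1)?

On equispaced nodes a degree-1 polynomial has vanishing second forward difference, so
  p(-1) - 2·p(1) + p(3) = 0.
Substituting the known values and solving for p(1):
  -2·p(1) = 10
  p(1) = -5.

-5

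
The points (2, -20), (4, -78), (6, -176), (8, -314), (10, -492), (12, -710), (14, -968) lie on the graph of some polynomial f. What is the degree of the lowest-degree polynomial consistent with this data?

Forward differences of the values at n = 2, 4, 6, 8, 10, 12, 14:
  f  : -20  -78  -176  -314  -492  -710  -968
  Δ  : -58  -98  -138  -178  -218  -258
  Δ^2: -40  -40  -40  -40  -40
  Δ^3: 0  0  0  0
  Δ^4: 0  0  0
  Δ^5: 0  0
  Δ^6: 0
The second differences are constant (-40) and nonzero, while all higher differences vanish, so the minimal degree is 2.

2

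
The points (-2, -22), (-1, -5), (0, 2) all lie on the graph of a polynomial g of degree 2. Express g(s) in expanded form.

Write g(s) = as^2 + bs + c. Substituting each data point gives a linear system:
  4a - 2b + c = -22
  a - b + c = -5
  c = 2
Solving the system yields a = -5, b = 2, c = 2.
So g(s) = -5s^2 + 2s + 2.
Check: g(0) = 2. ✓

g(s) = -5s^2 + 2s + 2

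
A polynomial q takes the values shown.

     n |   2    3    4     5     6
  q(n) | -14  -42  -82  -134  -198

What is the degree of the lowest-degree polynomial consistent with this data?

Forward differences of the values at n = 2, 3, 4, 5, 6:
  q  : -14  -42  -82  -134  -198
  Δ  : -28  -40  -52  -64
  Δ^2: -12  -12  -12
  Δ^3: 0  0
  Δ^4: 0
The second differences are constant (-12) and nonzero, while all higher differences vanish, so the minimal degree is 2.

2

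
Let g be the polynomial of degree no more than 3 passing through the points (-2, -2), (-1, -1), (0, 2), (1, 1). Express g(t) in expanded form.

Write g(t) = at^3 + bt^2 + ct + d. Substituting each data point gives a linear system:
  -8a + 4b - 2c + d = -2
  -a + b - c + d = -1
  d = 2
  a + b + c + d = 1
Solving the system yields a = -1, b = -2, c = 2, d = 2.
So g(t) = -t^3 - 2t^2 + 2t + 2.
Check: g(0) = 2. ✓

g(t) = -t^3 - 2t^2 + 2t + 2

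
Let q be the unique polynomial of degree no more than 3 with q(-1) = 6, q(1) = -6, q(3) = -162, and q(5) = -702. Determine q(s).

Using the Lagrange interpolation formula with nodes -1, 1, 3, 5:
  L_0(s) = (s - 1)(s - 3)(s - 5) / -48
  L_1(s) = (s + 1)(s - 3)(s - 5) / 16
  L_2(s) = (s + 1)(s - 1)(s - 5) / -16
  L_3(s) = (s + 1)(s - 1)(s - 3) / 48
Then q(s) = 6·L_0(s) - 6·L_1(s) - 162·L_2(s) - 702·L_3(s).
Expanding and collecting terms gives q(s) = -5s³ - 3s² - s + 3.
Check: q(1) = -6. ✓

q(s) = -5s^3 - 3s^2 - s + 3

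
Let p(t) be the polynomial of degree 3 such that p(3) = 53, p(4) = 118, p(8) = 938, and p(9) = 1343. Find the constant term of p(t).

Write p(t) = at^3 + bt^2 + ct + d. Substituting each data point gives a linear system:
  27a + 9b + 3c + d = 53
  64a + 16b + 4c + d = 118
  512a + 64b + 8c + d = 938
  729a + 81b + 9c + d = 1343
Solving the system yields a = 2, b = -2, c = 5, d = 2.
So p(t) = 2t³ - 2t² + 5t + 2.
The constant term is 2.

2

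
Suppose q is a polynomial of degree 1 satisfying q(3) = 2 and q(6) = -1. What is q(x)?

q(x) = -x + 5

Using the Lagrange interpolation formula with nodes 3, 6:
  L_0(x) = (x - 6) / -3
  L_1(x) = (x - 3) / 3
Then q(x) = 2·L_0(x) - 1·L_1(x).
Expanding and collecting terms gives q(x) = -x + 5.
Check: q(6) = -1. ✓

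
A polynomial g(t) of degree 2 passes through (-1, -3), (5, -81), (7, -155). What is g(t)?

g(t) = -3t^2 - t - 1

Write g(t) = at^2 + bt + c. Substituting each data point gives a linear system:
  a - b + c = -3
  25a + 5b + c = -81
  49a + 7b + c = -155
Solving the system yields a = -3, b = -1, c = -1.
So g(t) = -3t² - t - 1.
Check: g(7) = -155. ✓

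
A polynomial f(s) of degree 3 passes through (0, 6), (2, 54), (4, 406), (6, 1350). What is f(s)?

f(s) = 6s^3 + 2s^2 - 4s + 6

Write f(s) = as^3 + bs^2 + cs + d. Substituting each data point gives a linear system:
  d = 6
  8a + 4b + 2c + d = 54
  64a + 16b + 4c + d = 406
  216a + 36b + 6c + d = 1350
Solving the system yields a = 6, b = 2, c = -4, d = 6.
So f(s) = 6s^3 + 2s^2 - 4s + 6.
Check: f(2) = 54. ✓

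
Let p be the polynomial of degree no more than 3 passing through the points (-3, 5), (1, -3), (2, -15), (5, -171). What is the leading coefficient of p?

-1

Write p(n) = an^3 + bn^2 + cn + d. Substituting each data point gives a linear system:
  -27a + 9b - 3c + d = 5
  a + b + c + d = -3
  8a + 4b + 2c + d = -15
  125a + 25b + 5c + d = -171
Solving the system yields a = -1, b = -2, c = 1, d = -1.
So p(n) = -n³ - 2n² + n - 1.
The leading coefficient is -1.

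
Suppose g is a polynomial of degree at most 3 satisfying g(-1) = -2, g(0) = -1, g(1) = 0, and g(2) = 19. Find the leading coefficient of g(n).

3

Write g(n) = an^3 + bn^2 + cn + d. Substituting each data point gives a linear system:
  -a + b - c + d = -2
  d = -1
  a + b + c + d = 0
  8a + 4b + 2c + d = 19
Solving the system yields a = 3, b = 0, c = -2, d = -1.
So g(n) = 3n³ - 2n - 1.
The leading coefficient is 3.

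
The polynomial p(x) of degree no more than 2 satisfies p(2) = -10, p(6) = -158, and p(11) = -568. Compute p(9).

-374

Using the Lagrange interpolation formula with nodes 2, 6, 11:
  L_0(x) = (x - 6)(x - 11) / 36
  L_1(x) = (x - 2)(x - 11) / -20
  L_2(x) = (x - 2)(x - 6) / 45
Then p(x) = -10·L_0(x) - 158·L_1(x) - 568·L_2(x).
Expanding and collecting terms gives p(x) = -5x² + 3x + 4.
Evaluating at x = 9: p(9) = -374.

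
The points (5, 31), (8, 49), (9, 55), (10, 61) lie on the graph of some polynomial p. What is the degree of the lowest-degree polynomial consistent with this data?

Divided differences on the nodes 5, 8, 9, 10:
  order 0: 31  49  55  61
  order 1: 6  6  6
  order 2: 0  0
  order 3: 0
The order-1 divided differences are all 6 (nonzero) and every higher order vanishes, so the data lies on a polynomial of degree exactly 1.

1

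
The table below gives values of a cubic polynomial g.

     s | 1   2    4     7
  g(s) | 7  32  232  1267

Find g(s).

g(s) = 4s^3 - 3s^2 + 6s

Write g(s) = as^3 + bs^2 + cs + d. Substituting each data point gives a linear system:
  a + b + c + d = 7
  8a + 4b + 2c + d = 32
  64a + 16b + 4c + d = 232
  343a + 49b + 7c + d = 1267
Solving the system yields a = 4, b = -3, c = 6, d = 0.
So g(s) = 4s³ - 3s² + 6s.
Check: g(2) = 32. ✓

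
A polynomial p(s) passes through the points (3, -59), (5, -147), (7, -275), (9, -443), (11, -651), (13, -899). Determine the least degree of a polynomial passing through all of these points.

2

Forward differences of the values at s = 3, 5, 7, 9, 11, 13:
  p  : -59  -147  -275  -443  -651  -899
  Δ  : -88  -128  -168  -208  -248
  Δ^2: -40  -40  -40  -40
  Δ^3: 0  0  0
  Δ^4: 0  0
  Δ^5: 0
The second differences are constant (-40) and nonzero, while all higher differences vanish, so the minimal degree is 2.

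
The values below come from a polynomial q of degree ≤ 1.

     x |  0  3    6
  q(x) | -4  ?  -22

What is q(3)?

-13

The 2 known points determine the degree-1 polynomial uniquely.
Write q(x) = ax + b. Substituting each data point gives a linear system:
  b = -4
  6a + b = -22
Solving the system yields a = -3, b = -4.
So q(x) = -3x - 4.
Then q(3) = -13.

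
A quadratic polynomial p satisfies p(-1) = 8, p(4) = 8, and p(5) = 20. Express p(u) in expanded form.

p(u) = 2u^2 - 6u

Write p(u) = au^2 + bu + c. Substituting each data point gives a linear system:
  a - b + c = 8
  16a + 4b + c = 8
  25a + 5b + c = 20
Solving the system yields a = 2, b = -6, c = 0.
So p(u) = 2u² - 6u.
Check: p(4) = 8. ✓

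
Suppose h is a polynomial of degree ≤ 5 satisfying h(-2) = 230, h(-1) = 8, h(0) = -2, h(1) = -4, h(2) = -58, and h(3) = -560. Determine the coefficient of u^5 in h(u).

-4

Write h(u) = au^5 + bu^4 + cu^3 + du^2 + eu + k. Substituting each data point gives a linear system:
  -32a + 16b - 8c + 4d - 2e + k = 230
  -a + b - c + d - e + k = 8
  k = -2
  a + b + c + d + e + k = -4
  32a + 16b + 8c + 4d + 2e + k = -58
  243a + 81b + 27c + 9d + 3e + k = -560
Solving the system yields a = -4, b = 6, c = -2, d = -2, e = 0, k = -2.
So h(u) = -4u^5 + 6u^4 - 2u^3 - 2u^2 - 2.
The leading coefficient is -4.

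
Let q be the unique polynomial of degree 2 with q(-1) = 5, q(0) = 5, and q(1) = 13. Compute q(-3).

Using the Lagrange interpolation formula with nodes -1, 0, 1:
  L_0(t) = t(t - 1) / 2
  L_1(t) = (t + 1)(t - 1) / -1
  L_2(t) = (t + 1)t / 2
Then q(t) = 5·L_0(t) + 5·L_1(t) + 13·L_2(t).
Expanding and collecting terms gives q(t) = 4t^2 + 4t + 5.
Evaluating at t = -3: q(-3) = 29.

29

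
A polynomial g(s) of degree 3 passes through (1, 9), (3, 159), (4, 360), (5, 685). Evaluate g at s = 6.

1164

Using the Lagrange interpolation formula with nodes 1, 3, 4, 5:
  L_0(s) = (s - 3)(s - 4)(s - 5) / -24
  L_1(s) = (s - 1)(s - 4)(s - 5) / 4
  L_2(s) = (s - 1)(s - 3)(s - 5) / -3
  L_3(s) = (s - 1)(s - 3)(s - 4) / 8
Then g(s) = 9·L_0(s) + 159·L_1(s) + 360·L_2(s) + 685·L_3(s).
Expanding and collecting terms gives g(s) = 5s^3 + 2s^2 + 2s.
Evaluating at s = 6: g(6) = 1164.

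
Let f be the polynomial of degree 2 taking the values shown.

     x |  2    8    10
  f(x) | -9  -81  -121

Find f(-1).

Using the Lagrange interpolation formula with nodes 2, 8, 10:
  L_0(x) = (x - 8)(x - 10) / 48
  L_1(x) = (x - 2)(x - 10) / -12
  L_2(x) = (x - 2)(x - 8) / 16
Then f(x) = -9·L_0(x) - 81·L_1(x) - 121·L_2(x).
Expanding and collecting terms gives f(x) = -x² - 2x - 1.
Evaluating at x = -1: f(-1) = 0.

0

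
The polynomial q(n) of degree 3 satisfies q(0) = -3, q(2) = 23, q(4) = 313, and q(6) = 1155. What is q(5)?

Write q(n) = an^3 + bn^2 + cn + d. Substituting each data point gives a linear system:
  d = -3
  8a + 4b + 2c + d = 23
  64a + 16b + 4c + d = 313
  216a + 36b + 6c + d = 1155
Solving the system yields a = 6, b = -3, c = -5, d = -3.
So q(n) = 6n^3 - 3n^2 - 5n - 3.
Then q(5) = 647.

647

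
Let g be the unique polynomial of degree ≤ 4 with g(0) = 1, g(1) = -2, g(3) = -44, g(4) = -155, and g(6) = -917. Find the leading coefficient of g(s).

-1

Write g(s) = as^4 + bs^3 + cs^2 + ds + e. Substituting each data point gives a linear system:
  e = 1
  a + b + c + d + e = -2
  81a + 27b + 9c + 3d + e = -44
  256a + 64b + 16c + 4d + e = -155
  1296a + 216b + 36c + 6d + e = -917
Solving the system yields a = -1, b = 2, c = -1, d = -3, e = 1.
So g(s) = -s^4 + 2s^3 - s^2 - 3s + 1.
The leading coefficient is -1.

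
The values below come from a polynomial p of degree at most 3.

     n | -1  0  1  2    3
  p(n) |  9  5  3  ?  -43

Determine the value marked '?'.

-9

The 4 known points determine the degree-3 polynomial uniquely.
Write p(n) = an^3 + bn^2 + cn + d. Substituting each data point gives a linear system:
  -a + b - c + d = 9
  d = 5
  a + b + c + d = 3
  27a + 9b + 3c + d = -43
Solving the system yields a = -2, b = 1, c = -1, d = 5.
So p(n) = -2n³ + n² - n + 5.
Then p(2) = -9.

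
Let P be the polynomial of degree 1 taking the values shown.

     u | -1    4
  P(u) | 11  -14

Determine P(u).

Using the Lagrange interpolation formula with nodes -1, 4:
  L_0(u) = (u - 4) / -5
  L_1(u) = (u + 1) / 5
Then P(u) = 11·L_0(u) - 14·L_1(u).
Expanding and collecting terms gives P(u) = -5u + 6.
Check: P(-1) = 11. ✓

P(u) = -5u + 6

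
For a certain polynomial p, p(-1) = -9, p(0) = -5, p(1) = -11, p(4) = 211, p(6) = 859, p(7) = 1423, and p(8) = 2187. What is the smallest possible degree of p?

3

Divided differences on the nodes -1, 0, 1, 4, 6, 7, 8:
  order 0: -9  -5  -11  211  859  1423  2187
  order 1: 4  -6  74  324  564  764
  order 2: -5  20  50  80  100
  order 3: 5  5  5  5
  order 4: 0  0  0
  order 5: 0  0
  order 6: 0
The order-3 divided differences are all 5 (nonzero) and every higher order vanishes, so the data lies on a polynomial of degree exactly 3.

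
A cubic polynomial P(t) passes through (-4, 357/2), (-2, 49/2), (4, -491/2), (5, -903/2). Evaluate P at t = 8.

-3411/2

Using the Lagrange interpolation formula with nodes -4, -2, 4, 5:
  L_0(t) = (t + 2)(t - 4)(t - 5) / -144
  L_1(t) = (t + 4)(t - 4)(t - 5) / 84
  L_2(t) = (t + 4)(t + 2)(t - 5) / -48
  L_3(t) = (t + 4)(t + 2)(t - 4) / 63
Then P(t) = 357/2·L_0(t) + 49/2·L_1(t) - 491/2·L_2(t) - 903/2·L_3(t).
Expanding and collecting terms gives P(t) = -3t^3 - 2t^2 - 5t - 3/2.
Evaluating at t = 8: P(8) = -3411/2.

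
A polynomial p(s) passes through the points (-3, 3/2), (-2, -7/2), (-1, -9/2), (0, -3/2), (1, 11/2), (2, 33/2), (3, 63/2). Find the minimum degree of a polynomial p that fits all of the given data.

2

Forward differences of the values at s = -3, -2, -1, 0, 1, 2, 3:
  p  : 3/2  -7/2  -9/2  -3/2  11/2  33/2  63/2
  Δ  : -5  -1  3  7  11  15
  Δ^2: 4  4  4  4  4
  Δ^3: 0  0  0  0
  Δ^4: 0  0  0
  Δ^5: 0  0
  Δ^6: 0
The second differences are constant (4) and nonzero, while all higher differences vanish, so the minimal degree is 2.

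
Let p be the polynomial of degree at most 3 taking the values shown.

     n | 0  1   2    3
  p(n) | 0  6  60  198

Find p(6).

1476

Write p(n) = an^3 + bn^2 + cn + d. Substituting each data point gives a linear system:
  d = 0
  a + b + c + d = 6
  8a + 4b + 2c + d = 60
  27a + 9b + 3c + d = 198
Solving the system yields a = 6, b = 6, c = -6, d = 0.
So p(n) = 6n³ + 6n² - 6n.
Then p(6) = 1476.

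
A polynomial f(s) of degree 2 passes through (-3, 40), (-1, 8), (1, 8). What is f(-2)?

Using the Lagrange interpolation formula with nodes -3, -1, 1:
  L_0(s) = (s + 1)(s - 1) / 8
  L_1(s) = (s + 3)(s - 1) / -4
  L_2(s) = (s + 3)(s + 1) / 8
Then f(s) = 40·L_0(s) + 8·L_1(s) + 8·L_2(s).
Expanding and collecting terms gives f(s) = 4s^2 + 4.
Evaluating at s = -2: f(-2) = 20.

20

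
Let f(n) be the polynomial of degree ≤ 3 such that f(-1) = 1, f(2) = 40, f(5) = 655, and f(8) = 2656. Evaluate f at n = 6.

1128

Forward differences of the values at n = -1, 2, 5, 8:
  f  : 1  40  655  2656
  Δ  : 39  615  2001
  Δ^2: 576  1386
  Δ^3: 810
The third differences are constant, confirming degree 3.
Interpolating (Newton forward form) and evaluating at n = 6 gives f(6) = 1128.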